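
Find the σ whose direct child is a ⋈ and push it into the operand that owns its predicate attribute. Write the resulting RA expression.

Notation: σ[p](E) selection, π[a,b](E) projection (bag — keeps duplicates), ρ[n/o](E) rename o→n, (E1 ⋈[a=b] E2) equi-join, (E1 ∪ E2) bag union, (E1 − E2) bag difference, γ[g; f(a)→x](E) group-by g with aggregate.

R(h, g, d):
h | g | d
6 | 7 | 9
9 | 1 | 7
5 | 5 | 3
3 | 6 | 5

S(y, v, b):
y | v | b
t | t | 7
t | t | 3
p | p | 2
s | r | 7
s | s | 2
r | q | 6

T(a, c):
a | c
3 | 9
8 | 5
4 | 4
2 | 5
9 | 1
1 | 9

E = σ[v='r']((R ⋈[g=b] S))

σ filters on v, owned by the right side.
E' = (R ⋈[g=b] σ[v='r'](S))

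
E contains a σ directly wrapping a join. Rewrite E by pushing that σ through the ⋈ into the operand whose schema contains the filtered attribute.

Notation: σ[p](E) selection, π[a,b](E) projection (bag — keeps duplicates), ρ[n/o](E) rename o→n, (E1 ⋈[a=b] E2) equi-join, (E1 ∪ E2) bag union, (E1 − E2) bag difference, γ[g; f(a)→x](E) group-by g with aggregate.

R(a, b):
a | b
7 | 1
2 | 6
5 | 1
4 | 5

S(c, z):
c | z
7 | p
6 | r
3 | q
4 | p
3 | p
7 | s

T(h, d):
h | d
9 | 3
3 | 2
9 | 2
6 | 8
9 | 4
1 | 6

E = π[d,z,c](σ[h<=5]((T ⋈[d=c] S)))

σ filters on h, owned by the left side.
E' = π[d,z,c]((σ[h<=5](T) ⋈[d=c] S))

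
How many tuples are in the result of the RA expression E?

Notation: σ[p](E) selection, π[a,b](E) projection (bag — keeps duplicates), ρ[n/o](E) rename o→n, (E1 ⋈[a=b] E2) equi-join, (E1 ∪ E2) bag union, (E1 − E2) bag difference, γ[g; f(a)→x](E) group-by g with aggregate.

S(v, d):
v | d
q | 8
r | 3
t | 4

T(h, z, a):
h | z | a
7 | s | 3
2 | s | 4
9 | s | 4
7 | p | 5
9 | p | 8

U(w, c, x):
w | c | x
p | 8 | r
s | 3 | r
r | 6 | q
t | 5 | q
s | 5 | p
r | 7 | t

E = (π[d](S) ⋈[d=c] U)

Subexpression sizes:
  S → 3
  π[d](S) → 3
  U → 6
  (π[d](S) ⋈[d=c] U) → 2

|E| = 2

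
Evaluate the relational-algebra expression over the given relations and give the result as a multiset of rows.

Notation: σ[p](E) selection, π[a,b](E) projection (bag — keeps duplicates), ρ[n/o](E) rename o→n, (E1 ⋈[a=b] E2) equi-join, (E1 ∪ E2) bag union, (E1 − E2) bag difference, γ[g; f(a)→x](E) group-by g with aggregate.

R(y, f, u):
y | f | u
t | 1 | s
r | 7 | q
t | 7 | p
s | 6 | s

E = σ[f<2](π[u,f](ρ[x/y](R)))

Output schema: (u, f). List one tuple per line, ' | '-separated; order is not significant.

Subexpression sizes:
  R → 4
  ρ[x/y](R) → 4
  π[u,f](ρ[x/y](R)) → 4
  σ[f<2](π[u,f](ρ[x/y](R))) → 1

== RESULT ==
u | f
s | 1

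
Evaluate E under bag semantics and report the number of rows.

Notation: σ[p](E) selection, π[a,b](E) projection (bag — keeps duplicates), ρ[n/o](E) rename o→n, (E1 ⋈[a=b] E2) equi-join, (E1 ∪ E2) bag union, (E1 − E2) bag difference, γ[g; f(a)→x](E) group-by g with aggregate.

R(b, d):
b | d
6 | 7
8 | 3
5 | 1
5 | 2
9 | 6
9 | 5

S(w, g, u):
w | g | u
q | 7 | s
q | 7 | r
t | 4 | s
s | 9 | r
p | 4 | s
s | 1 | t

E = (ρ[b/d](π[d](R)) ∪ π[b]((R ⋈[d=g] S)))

Stepwise |·|:
  R → 6
  π[d](R) → 6
  ρ[b/d](π[d](R)) → 6
  R → 6
  S → 6
  (R ⋈[d=g] S) → 3
  π[b]((R ⋈[d=g] S)) → 3
  (ρ[b/d](π[d](R)) ∪ π[b]((R ⋈[d=g] S))) → 9

|E| = 9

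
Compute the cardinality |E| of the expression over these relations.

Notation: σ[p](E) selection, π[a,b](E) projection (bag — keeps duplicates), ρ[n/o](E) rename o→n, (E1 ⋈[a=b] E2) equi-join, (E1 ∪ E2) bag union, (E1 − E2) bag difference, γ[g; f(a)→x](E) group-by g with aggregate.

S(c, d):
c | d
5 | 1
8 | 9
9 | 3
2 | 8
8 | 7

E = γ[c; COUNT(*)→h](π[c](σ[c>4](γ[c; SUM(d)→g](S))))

Subexpression sizes:
  S → 5
  γ[c; SUM(d)→g](S) → 4
  σ[c>4](γ[c; SUM(d)→g](S)) → 3
  π[c](σ[c>4](γ[c; SUM(d)→g](S))) → 3
  γ[c; COUNT(*)→h](π[c](σ[c>4](γ[c; SUM(d)→g](S)))) → 3

|E| = 3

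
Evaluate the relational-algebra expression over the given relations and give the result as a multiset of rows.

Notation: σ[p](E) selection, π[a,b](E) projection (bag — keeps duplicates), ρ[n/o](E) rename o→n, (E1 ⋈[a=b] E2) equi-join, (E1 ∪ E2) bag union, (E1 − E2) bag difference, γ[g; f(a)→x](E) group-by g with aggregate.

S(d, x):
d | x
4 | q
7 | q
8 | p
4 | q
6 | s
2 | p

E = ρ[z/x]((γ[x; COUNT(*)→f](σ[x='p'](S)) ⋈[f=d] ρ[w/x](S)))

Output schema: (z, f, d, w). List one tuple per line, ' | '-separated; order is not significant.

Row counts bottom-up:
  S → 6
  σ[x='p'](S) → 2
  γ[x; COUNT(*)→f](σ[x='p'](S)) → 1
  S → 6
  ρ[w/x](S) → 6
  (γ[x; COUNT(*)→f](σ[x='p'](S)) ⋈[f=d] ρ[w/x](S)) → 1
  ρ[z/x]((γ[x; COUNT(*)→f](σ[x='p'](S)) ⋈[f=d] ρ[w/x](S))) → 1

== RESULT ==
z | f | d | w
p | 2 | 2 | p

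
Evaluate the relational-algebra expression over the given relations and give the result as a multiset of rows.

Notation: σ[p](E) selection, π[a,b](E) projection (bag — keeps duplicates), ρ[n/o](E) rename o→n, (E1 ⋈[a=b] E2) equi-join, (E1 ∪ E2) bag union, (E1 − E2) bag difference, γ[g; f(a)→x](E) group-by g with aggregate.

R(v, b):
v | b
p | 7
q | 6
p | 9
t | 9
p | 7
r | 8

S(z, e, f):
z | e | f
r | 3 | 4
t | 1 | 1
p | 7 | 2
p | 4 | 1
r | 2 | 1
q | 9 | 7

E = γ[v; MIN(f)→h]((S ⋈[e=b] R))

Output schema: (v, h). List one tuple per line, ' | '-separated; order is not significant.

Stepwise |·|:
  S → 6
  R → 6
  (S ⋈[e=b] R) → 4
  γ[v; MIN(f)→h]((S ⋈[e=b] R)) → 2

== RESULT ==
v | h
p | 2
t | 7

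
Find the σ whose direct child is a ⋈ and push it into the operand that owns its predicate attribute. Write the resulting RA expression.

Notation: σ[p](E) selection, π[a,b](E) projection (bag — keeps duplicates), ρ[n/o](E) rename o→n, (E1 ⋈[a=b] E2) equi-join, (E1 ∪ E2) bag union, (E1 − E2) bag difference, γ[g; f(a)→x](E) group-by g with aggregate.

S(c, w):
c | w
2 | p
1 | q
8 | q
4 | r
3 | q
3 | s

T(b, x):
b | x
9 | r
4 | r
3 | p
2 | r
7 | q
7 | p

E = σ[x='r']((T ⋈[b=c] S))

σ filters on x, owned by the left side.
E' = (σ[x='r'](T) ⋈[b=c] S)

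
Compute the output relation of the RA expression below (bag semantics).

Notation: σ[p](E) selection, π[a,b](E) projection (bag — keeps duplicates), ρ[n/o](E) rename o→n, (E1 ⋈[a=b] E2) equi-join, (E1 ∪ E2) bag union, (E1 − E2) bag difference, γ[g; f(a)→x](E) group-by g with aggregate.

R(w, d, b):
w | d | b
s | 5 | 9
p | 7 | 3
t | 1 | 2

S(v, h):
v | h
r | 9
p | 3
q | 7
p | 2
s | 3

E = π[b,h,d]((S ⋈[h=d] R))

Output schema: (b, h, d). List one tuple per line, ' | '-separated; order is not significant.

Row counts bottom-up:
  S → 5
  R → 3
  (S ⋈[h=d] R) → 1
  π[b,h,d]((S ⋈[h=d] R)) → 1

== RESULT ==
b | h | d
3 | 7 | 7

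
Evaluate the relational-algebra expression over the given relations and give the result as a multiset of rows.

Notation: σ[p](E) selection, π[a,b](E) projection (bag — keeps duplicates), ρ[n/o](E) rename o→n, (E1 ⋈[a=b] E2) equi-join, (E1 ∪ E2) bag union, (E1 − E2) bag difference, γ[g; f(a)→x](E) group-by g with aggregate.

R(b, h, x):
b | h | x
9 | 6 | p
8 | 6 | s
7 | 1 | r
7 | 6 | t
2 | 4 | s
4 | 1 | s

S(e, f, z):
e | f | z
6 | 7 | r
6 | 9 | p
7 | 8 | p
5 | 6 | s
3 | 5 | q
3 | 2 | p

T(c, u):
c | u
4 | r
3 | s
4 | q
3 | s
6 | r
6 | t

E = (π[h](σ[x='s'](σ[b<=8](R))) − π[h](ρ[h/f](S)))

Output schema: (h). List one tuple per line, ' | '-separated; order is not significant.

Stepwise |·|:
  R → 6
  σ[b<=8](R) → 5
  σ[x='s'](σ[b<=8](R)) → 3
  π[h](σ[x='s'](σ[b<=8](R))) → 3
  S → 6
  ρ[h/f](S) → 6
  π[h](ρ[h/f](S)) → 6
  (π[h](σ[x='s'](σ[b<=8](R))) − π[h](ρ[h/f](S))) → 2

== RESULT ==
h
1
4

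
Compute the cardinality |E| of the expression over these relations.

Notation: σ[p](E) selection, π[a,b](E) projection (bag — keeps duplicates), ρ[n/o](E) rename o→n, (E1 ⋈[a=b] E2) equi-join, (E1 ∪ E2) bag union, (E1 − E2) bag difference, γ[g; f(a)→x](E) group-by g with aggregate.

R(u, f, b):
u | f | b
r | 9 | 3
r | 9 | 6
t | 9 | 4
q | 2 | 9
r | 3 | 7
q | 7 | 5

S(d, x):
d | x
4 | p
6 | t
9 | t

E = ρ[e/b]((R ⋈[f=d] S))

Per-node cardinality:
  R → 6
  S → 3
  (R ⋈[f=d] S) → 3
  ρ[e/b]((R ⋈[f=d] S)) → 3

|E| = 3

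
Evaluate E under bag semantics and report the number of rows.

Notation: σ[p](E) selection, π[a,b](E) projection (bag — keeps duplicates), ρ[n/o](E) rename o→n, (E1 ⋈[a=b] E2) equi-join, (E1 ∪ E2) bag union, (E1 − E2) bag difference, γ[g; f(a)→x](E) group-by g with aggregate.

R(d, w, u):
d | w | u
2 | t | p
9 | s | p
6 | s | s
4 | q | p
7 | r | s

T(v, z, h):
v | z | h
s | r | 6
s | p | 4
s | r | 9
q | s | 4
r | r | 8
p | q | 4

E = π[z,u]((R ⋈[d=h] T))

Stepwise |·|:
  R → 5
  T → 6
  (R ⋈[d=h] T) → 5
  π[z,u]((R ⋈[d=h] T)) → 5

|E| = 5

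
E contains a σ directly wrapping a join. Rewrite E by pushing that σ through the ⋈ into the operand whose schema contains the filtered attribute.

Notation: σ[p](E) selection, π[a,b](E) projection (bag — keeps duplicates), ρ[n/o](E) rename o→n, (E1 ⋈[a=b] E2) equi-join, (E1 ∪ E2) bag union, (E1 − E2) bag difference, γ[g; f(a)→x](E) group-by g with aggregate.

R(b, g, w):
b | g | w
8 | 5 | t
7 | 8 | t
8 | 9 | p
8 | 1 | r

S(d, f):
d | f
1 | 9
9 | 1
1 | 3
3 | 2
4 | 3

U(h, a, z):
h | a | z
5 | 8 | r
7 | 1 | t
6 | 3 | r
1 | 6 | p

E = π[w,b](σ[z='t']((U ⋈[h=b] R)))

σ filters on z, owned by the left side.
E' = π[w,b]((σ[z='t'](U) ⋈[h=b] R))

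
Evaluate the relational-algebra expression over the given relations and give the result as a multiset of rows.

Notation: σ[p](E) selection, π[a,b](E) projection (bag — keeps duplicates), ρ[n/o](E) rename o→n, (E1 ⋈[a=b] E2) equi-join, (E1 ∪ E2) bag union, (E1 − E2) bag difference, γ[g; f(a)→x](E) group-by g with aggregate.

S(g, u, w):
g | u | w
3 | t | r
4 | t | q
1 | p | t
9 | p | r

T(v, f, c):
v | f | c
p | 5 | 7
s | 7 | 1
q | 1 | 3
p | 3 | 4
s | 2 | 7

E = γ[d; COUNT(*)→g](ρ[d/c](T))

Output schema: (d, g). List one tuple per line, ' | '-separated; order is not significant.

Per-node cardinality:
  T → 5
  ρ[d/c](T) → 5
  γ[d; COUNT(*)→g](ρ[d/c](T)) → 4

== RESULT ==
d | g
1 | 1
3 | 1
4 | 1
7 | 2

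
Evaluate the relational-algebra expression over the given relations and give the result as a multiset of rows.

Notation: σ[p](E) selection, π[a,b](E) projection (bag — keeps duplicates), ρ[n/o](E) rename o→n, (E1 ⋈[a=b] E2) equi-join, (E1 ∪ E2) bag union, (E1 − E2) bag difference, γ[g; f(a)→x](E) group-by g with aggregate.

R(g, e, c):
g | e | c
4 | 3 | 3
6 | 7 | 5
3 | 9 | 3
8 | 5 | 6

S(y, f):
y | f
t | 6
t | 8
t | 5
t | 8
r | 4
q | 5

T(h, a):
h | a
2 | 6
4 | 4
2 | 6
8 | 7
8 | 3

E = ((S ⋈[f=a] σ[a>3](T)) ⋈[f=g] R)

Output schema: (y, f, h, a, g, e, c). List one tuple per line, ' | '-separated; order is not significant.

Row counts bottom-up:
  S → 6
  T → 5
  σ[a>3](T) → 4
  (S ⋈[f=a] σ[a>3](T)) → 3
  R → 4
  ((S ⋈[f=a] σ[a>3](T)) ⋈[f=g] R) → 3

== RESULT ==
y | f | h | a | g | e | c
r | 4 | 4 | 4 | 4 | 3 | 3
t | 6 | 2 | 6 | 6 | 7 | 5
t | 6 | 2 | 6 | 6 | 7 | 5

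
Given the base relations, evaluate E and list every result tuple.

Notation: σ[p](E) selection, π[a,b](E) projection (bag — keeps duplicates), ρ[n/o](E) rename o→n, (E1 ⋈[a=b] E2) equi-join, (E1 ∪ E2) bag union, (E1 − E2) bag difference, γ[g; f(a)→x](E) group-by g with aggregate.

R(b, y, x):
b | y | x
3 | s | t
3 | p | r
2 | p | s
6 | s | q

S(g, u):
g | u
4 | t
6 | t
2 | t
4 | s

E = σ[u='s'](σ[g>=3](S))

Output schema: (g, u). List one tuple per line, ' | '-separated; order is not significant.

Row counts bottom-up:
  S → 4
  σ[g>=3](S) → 3
  σ[u='s'](σ[g>=3](S)) → 1

== RESULT ==
g | u
4 | s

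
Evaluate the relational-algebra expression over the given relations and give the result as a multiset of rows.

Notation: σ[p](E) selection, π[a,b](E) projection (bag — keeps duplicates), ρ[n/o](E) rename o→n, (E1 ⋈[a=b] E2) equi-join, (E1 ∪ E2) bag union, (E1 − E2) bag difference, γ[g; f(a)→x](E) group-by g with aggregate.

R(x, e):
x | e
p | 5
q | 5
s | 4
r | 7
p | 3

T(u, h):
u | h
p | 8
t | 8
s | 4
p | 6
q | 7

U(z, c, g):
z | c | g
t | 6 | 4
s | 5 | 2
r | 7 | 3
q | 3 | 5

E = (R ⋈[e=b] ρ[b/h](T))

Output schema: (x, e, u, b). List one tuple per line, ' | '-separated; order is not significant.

Subexpression sizes:
  R → 5
  T → 5
  ρ[b/h](T) → 5
  (R ⋈[e=b] ρ[b/h](T)) → 2

== RESULT ==
x | e | u | b
r | 7 | q | 7
s | 4 | s | 4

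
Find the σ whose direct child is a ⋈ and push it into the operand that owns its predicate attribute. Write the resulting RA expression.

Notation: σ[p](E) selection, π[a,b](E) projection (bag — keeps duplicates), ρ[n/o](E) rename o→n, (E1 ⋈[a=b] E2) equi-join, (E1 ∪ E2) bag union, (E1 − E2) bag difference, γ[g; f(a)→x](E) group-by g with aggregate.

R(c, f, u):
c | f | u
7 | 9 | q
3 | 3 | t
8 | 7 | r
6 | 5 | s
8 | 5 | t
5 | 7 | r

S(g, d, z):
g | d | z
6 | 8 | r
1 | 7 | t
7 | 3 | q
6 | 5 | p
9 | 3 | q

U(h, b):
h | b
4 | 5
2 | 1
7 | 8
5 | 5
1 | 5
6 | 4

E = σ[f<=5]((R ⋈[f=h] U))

σ filters on f, owned by the left side.
E' = (σ[f<=5](R) ⋈[f=h] U)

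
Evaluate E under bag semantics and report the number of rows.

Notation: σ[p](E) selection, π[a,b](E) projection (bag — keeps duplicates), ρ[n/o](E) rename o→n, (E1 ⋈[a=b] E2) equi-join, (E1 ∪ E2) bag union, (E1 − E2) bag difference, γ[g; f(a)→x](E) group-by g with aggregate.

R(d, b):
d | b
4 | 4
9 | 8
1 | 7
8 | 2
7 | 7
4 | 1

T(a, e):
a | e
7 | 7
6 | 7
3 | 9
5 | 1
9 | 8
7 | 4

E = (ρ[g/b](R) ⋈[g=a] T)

Row counts bottom-up:
  R → 6
  ρ[g/b](R) → 6
  T → 6
  (ρ[g/b](R) ⋈[g=a] T) → 4

|E| = 4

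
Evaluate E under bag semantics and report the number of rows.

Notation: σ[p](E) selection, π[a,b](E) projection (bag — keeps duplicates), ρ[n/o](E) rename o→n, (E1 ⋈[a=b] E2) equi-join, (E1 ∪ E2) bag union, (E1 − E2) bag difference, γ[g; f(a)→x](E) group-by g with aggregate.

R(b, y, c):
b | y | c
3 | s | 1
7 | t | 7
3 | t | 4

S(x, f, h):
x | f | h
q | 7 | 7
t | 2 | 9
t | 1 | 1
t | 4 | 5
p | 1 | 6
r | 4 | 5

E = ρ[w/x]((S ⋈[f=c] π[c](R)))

Per-node cardinality:
  S → 6
  R → 3
  π[c](R) → 3
  (S ⋈[f=c] π[c](R)) → 5
  ρ[w/x]((S ⋈[f=c] π[c](R))) → 5

|E| = 5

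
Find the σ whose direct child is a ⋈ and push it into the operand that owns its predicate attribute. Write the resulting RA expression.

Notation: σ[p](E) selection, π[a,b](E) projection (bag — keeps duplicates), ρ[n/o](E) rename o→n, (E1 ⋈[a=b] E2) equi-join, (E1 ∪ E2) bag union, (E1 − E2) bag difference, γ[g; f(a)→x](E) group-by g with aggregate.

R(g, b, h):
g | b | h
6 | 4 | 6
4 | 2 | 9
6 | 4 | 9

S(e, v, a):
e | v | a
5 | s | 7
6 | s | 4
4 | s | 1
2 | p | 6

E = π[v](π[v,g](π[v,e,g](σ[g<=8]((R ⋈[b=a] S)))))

σ filters on g, owned by the left side.
E' = π[v](π[v,g](π[v,e,g]((σ[g<=8](R) ⋈[b=a] S))))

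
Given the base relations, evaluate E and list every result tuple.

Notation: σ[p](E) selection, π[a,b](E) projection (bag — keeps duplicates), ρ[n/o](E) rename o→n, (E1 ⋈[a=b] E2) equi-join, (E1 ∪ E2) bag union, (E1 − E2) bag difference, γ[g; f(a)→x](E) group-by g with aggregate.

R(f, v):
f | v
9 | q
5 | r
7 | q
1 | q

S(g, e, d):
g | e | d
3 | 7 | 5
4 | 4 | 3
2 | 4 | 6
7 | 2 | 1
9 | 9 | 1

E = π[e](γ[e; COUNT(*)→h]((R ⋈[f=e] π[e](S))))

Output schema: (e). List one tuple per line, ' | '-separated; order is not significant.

Stepwise |·|:
  R → 4
  S → 5
  π[e](S) → 5
  (R ⋈[f=e] π[e](S)) → 2
  γ[e; COUNT(*)→h]((R ⋈[f=e] π[e](S))) → 2
  π[e](γ[e; COUNT(*)→h]((R ⋈[f=e] π[e](S)))) → 2

== RESULT ==
e
7
9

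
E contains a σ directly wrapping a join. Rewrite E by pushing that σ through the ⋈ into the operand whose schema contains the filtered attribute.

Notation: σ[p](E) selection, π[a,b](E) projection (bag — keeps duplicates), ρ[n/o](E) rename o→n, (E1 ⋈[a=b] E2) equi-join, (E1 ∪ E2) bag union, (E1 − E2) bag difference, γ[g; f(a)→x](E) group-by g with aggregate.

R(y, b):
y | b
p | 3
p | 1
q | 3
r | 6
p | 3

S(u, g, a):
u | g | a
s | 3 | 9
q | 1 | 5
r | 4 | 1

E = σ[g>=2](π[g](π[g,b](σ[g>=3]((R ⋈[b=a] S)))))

σ filters on g, owned by the right side.
E' = σ[g>=2](π[g](π[g,b]((R ⋈[b=a] σ[g>=3](S)))))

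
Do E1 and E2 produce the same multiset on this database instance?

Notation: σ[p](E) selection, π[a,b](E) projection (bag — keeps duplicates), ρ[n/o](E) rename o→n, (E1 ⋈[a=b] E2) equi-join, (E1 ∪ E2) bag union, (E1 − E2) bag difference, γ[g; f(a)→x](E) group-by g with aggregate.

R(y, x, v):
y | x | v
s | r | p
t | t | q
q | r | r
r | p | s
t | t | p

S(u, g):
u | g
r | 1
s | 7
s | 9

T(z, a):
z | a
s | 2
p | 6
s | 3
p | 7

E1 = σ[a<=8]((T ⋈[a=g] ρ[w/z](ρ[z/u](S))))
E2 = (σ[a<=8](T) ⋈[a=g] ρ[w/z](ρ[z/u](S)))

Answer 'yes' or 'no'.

E1 stepwise |·|:
  T → 4
  S → 3
  ρ[z/u](S) → 3
  ρ[w/z](ρ[z/u](S)) → 3
  (T ⋈[a=g] ρ[w/z](ρ[z/u](S))) → 1
  σ[a<=8]((T ⋈[a=g] ρ[w/z](ρ[z/u](S)))) → 1
E2 stepwise |·|:
  T → 4
  σ[a<=8](T) → 4
  S → 3
  ρ[z/u](S) → 3
  ρ[w/z](ρ[z/u](S)) → 3
  (σ[a<=8](T) ⋈[a=g] ρ[w/z](ρ[z/u](S))) → 1

E1 and E2 produce the same multiset:
z | a | w | g
p | 7 | s | 7

yes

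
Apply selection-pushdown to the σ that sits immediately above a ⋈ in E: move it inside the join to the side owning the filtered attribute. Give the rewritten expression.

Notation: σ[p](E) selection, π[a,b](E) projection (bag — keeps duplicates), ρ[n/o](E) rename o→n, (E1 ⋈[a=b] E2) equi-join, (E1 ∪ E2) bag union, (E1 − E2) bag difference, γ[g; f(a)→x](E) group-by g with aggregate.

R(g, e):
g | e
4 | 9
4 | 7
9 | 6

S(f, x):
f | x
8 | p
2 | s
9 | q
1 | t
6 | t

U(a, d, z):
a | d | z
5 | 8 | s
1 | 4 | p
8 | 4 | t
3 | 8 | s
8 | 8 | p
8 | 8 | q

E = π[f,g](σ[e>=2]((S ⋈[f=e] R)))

σ filters on e, owned by the right side.
E' = π[f,g]((S ⋈[f=e] σ[e>=2](R)))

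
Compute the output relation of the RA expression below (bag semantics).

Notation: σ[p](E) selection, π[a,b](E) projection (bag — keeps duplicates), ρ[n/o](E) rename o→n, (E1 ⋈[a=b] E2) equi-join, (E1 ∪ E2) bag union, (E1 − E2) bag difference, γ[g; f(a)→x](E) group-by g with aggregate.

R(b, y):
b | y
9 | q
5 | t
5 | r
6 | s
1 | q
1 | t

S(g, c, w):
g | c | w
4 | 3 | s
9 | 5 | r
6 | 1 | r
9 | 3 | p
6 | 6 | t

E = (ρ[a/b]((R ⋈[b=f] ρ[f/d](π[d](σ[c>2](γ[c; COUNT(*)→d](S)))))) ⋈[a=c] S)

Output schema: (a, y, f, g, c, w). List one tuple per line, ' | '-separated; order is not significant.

Row counts bottom-up:
  R → 6
  S → 5
  γ[c; COUNT(*)→d](S) → 4
  σ[c>2](γ[c; COUNT(*)→d](S)) → 3
  π[d](σ[c>2](γ[c; COUNT(*)→d](S))) → 3
  ρ[f/d](π[d](σ[c>2](γ[c; COUNT(*)→d](S)))) → 3
  (R ⋈[b=f] ρ[f/d](π[d](σ[c>2](γ[c; COUNT(*)→d](S))))) → 4
  ρ[a/b]((R ⋈[b=f] ρ[f/d](π[d](σ[c>2](γ[c; COUNT(*)→d](S)))))) → 4
  S → 5
  (ρ[a/b]((R ⋈[b=f] ρ[f/d](π[d](σ[c>2](γ[c; COUNT(*)→d](S)))))) ⋈[a=c] S) → 4

== RESULT ==
a | y | f | g | c | w
1 | q | 1 | 6 | 1 | r
1 | q | 1 | 6 | 1 | r
1 | t | 1 | 6 | 1 | r
1 | t | 1 | 6 | 1 | r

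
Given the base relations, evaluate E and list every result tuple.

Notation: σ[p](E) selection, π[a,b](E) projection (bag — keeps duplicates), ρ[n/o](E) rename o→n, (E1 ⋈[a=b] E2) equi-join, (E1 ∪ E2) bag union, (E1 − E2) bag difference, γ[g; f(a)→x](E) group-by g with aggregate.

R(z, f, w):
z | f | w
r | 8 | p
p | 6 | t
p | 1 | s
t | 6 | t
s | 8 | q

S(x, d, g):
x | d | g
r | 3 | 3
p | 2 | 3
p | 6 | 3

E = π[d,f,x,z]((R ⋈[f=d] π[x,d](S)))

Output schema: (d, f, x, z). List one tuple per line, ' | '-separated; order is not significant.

Row counts bottom-up:
  R → 5
  S → 3
  π[x,d](S) → 3
  (R ⋈[f=d] π[x,d](S)) → 2
  π[d,f,x,z]((R ⋈[f=d] π[x,d](S))) → 2

== RESULT ==
d | f | x | z
6 | 6 | p | p
6 | 6 | p | t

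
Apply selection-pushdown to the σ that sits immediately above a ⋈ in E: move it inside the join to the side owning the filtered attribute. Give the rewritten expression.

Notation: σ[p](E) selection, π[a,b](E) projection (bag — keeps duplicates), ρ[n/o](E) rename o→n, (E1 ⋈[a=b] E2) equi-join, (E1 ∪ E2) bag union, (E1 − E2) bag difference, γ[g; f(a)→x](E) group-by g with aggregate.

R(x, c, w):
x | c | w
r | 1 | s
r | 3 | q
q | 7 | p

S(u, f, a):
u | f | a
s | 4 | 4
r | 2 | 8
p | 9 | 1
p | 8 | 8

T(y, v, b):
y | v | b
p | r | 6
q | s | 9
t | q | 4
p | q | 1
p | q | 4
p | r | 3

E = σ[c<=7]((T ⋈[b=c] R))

σ filters on c, owned by the right side.
E' = (T ⋈[b=c] σ[c<=7](R))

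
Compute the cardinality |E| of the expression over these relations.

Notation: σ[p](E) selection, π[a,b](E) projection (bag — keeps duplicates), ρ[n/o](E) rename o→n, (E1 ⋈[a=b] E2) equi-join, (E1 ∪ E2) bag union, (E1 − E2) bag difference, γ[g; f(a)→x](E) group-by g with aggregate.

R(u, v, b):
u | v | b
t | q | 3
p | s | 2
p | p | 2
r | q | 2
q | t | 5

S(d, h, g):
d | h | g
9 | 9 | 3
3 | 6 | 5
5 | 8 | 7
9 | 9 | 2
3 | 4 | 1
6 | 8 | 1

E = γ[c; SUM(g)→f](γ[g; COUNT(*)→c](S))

Per-node cardinality:
  S → 6
  γ[g; COUNT(*)→c](S) → 5
  γ[c; SUM(g)→f](γ[g; COUNT(*)→c](S)) → 2

|E| = 2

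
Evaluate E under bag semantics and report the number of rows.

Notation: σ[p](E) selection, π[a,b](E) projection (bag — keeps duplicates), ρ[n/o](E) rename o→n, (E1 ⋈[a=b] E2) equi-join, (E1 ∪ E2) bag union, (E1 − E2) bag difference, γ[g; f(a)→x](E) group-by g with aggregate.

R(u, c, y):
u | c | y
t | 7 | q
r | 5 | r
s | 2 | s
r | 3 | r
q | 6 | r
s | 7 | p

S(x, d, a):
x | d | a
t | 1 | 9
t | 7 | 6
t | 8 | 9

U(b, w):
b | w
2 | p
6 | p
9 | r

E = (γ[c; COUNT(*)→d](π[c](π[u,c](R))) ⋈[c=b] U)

Stepwise |·|:
  R → 6
  π[u,c](R) → 6
  π[c](π[u,c](R)) → 6
  γ[c; COUNT(*)→d](π[c](π[u,c](R))) → 5
  U → 3
  (γ[c; COUNT(*)→d](π[c](π[u,c](R))) ⋈[c=b] U) → 2

|E| = 2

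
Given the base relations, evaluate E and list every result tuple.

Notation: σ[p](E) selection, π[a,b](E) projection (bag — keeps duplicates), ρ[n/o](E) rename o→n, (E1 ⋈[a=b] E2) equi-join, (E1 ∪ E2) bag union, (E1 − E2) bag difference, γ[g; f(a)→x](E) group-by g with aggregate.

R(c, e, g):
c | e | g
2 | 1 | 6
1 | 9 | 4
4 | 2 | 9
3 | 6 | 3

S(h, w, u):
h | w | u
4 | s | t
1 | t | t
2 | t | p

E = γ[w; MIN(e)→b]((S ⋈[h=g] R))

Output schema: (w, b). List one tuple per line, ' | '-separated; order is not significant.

Per-node cardinality:
  S → 3
  R → 4
  (S ⋈[h=g] R) → 1
  γ[w; MIN(e)→b]((S ⋈[h=g] R)) → 1

== RESULT ==
w | b
s | 9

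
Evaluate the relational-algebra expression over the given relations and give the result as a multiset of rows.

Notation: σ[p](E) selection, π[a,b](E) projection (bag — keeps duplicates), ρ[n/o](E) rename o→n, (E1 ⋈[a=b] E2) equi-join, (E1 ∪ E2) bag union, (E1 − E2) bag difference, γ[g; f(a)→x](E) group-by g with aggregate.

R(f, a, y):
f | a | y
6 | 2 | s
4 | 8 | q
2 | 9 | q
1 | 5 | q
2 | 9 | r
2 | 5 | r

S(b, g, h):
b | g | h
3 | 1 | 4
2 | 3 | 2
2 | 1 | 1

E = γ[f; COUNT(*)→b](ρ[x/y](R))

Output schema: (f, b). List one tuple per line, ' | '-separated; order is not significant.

Per-node cardinality:
  R → 6
  ρ[x/y](R) → 6
  γ[f; COUNT(*)→b](ρ[x/y](R)) → 4

== RESULT ==
f | b
1 | 1
2 | 3
4 | 1
6 | 1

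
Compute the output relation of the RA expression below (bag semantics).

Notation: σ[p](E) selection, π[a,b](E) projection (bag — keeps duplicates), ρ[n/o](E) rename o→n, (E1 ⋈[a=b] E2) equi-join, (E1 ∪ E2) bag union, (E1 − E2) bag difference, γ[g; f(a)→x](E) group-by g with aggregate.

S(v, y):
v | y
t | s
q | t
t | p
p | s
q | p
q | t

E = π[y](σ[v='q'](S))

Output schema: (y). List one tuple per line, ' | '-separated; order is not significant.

Per-node cardinality:
  S → 6
  σ[v='q'](S) → 3
  π[y](σ[v='q'](S)) → 3

== RESULT ==
y
p
t
t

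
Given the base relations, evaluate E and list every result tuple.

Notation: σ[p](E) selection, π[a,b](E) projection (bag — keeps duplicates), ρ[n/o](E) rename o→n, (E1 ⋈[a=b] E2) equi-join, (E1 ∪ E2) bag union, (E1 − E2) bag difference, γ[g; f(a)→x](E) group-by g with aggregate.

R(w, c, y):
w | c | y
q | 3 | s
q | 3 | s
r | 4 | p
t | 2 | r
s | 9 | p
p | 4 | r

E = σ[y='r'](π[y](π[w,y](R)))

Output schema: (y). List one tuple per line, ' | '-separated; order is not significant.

Subexpression sizes:
  R → 6
  π[w,y](R) → 6
  π[y](π[w,y](R)) → 6
  σ[y='r'](π[y](π[w,y](R))) → 2

== RESULT ==
y
r
r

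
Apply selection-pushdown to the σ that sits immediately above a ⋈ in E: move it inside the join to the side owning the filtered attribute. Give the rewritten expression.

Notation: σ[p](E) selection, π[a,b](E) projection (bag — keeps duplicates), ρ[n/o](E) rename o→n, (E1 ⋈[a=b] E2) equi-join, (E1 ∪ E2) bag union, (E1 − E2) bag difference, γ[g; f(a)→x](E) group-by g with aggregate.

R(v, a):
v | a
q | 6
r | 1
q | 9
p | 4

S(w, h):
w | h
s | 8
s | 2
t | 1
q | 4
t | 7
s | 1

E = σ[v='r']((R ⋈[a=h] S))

σ filters on v, owned by the left side.
E' = (σ[v='r'](R) ⋈[a=h] S)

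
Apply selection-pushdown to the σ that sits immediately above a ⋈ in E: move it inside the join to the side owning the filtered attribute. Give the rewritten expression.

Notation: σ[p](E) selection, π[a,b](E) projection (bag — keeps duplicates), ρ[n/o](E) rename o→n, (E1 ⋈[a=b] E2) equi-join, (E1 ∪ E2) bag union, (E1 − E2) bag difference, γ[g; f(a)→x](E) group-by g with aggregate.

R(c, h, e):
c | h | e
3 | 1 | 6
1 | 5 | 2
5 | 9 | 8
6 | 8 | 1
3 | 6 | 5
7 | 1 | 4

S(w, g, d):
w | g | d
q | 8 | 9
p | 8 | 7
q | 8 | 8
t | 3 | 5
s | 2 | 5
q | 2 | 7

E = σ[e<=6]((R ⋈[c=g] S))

σ filters on e, owned by the left side.
E' = (σ[e<=6](R) ⋈[c=g] S)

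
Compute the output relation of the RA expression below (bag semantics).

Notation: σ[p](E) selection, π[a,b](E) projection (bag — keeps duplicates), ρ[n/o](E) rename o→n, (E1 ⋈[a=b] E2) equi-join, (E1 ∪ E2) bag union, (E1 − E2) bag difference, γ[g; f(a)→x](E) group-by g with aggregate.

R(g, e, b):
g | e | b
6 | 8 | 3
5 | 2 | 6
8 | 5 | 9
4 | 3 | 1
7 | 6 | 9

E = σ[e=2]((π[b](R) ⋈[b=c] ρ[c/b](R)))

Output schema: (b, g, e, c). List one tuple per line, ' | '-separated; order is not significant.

Per-node cardinality:
  R → 5
  π[b](R) → 5
  R → 5
  ρ[c/b](R) → 5
  (π[b](R) ⋈[b=c] ρ[c/b](R)) → 7
  σ[e=2]((π[b](R) ⋈[b=c] ρ[c/b](R))) → 1

== RESULT ==
b | g | e | c
6 | 5 | 2 | 6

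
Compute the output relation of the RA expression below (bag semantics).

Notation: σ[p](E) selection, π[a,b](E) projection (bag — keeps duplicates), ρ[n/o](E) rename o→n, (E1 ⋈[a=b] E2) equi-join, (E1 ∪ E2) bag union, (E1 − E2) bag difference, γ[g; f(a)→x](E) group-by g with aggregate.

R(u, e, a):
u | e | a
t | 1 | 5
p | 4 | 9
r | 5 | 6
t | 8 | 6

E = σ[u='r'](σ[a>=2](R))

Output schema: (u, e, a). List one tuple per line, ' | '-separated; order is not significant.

Subexpression sizes:
  R → 4
  σ[a>=2](R) → 4
  σ[u='r'](σ[a>=2](R)) → 1

== RESULT ==
u | e | a
r | 5 | 6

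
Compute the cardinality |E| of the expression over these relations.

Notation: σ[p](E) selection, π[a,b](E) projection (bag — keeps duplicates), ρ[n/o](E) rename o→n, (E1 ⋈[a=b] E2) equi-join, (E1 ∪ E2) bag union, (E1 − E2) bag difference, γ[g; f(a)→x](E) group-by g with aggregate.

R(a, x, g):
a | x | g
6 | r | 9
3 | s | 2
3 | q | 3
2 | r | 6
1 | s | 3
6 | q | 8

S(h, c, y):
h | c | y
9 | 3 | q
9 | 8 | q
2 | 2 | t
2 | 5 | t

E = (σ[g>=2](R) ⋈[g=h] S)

Stepwise |·|:
  R → 6
  σ[g>=2](R) → 6
  S → 4
  (σ[g>=2](R) ⋈[g=h] S) → 4

|E| = 4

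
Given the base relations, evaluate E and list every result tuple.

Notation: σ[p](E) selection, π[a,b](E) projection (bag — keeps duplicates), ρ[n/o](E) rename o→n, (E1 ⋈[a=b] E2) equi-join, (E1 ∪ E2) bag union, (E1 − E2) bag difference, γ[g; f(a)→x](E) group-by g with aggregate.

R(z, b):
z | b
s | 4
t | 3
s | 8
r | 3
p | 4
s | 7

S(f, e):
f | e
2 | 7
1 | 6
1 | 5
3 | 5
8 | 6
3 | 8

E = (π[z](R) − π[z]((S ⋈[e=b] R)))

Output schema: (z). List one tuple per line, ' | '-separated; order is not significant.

Subexpression sizes:
  R → 6
  π[z](R) → 6
  S → 6
  R → 6
  (S ⋈[e=b] R) → 2
  π[z]((S ⋈[e=b] R)) → 2
  (π[z](R) − π[z]((S ⋈[e=b] R))) → 4

== RESULT ==
z
p
r
s
t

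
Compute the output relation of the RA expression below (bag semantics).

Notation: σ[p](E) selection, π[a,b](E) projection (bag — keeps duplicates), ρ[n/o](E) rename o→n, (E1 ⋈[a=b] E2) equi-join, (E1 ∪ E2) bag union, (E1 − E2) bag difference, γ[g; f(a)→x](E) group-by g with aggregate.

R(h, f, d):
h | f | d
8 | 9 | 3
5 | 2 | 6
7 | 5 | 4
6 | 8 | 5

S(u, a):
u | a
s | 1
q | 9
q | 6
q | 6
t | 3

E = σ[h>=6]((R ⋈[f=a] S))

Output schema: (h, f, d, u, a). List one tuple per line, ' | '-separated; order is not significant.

Row counts bottom-up:
  R → 4
  S → 5
  (R ⋈[f=a] S) → 1
  σ[h>=6]((R ⋈[f=a] S)) → 1

== RESULT ==
h | f | d | u | a
8 | 9 | 3 | q | 9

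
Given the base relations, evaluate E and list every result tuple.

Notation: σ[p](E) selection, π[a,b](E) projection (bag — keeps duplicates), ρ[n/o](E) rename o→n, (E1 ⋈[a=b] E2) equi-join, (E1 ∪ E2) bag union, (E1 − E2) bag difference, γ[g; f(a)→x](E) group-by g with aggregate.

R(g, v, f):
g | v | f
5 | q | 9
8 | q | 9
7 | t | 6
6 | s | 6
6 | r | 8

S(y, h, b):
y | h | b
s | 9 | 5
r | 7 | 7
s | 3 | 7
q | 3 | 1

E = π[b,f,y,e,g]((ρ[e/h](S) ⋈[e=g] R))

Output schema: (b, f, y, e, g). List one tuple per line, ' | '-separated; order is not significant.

Per-node cardinality:
  S → 4
  ρ[e/h](S) → 4
  R → 5
  (ρ[e/h](S) ⋈[e=g] R) → 1
  π[b,f,y,e,g]((ρ[e/h](S) ⋈[e=g] R)) → 1

== RESULT ==
b | f | y | e | g
7 | 6 | r | 7 | 7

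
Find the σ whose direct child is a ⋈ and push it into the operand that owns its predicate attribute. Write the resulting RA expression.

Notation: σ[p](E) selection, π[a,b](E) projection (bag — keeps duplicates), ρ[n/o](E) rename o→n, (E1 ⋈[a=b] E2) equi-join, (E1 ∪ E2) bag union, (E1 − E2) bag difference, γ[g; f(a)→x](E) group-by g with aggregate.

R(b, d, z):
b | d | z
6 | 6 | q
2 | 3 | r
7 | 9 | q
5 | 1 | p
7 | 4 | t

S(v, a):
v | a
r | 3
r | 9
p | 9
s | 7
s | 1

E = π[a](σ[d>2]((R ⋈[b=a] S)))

σ filters on d, owned by the left side.
E' = π[a]((σ[d>2](R) ⋈[b=a] S))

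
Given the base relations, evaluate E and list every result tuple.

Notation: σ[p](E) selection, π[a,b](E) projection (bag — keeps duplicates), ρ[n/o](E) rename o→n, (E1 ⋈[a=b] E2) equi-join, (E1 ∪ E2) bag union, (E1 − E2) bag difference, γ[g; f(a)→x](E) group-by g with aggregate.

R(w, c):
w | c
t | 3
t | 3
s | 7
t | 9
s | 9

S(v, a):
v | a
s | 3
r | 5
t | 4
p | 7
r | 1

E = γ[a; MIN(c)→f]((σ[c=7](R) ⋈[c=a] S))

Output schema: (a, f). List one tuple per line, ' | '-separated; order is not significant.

Row counts bottom-up:
  R → 5
  σ[c=7](R) → 1
  S → 5
  (σ[c=7](R) ⋈[c=a] S) → 1
  γ[a; MIN(c)→f]((σ[c=7](R) ⋈[c=a] S)) → 1

== RESULT ==
a | f
7 | 7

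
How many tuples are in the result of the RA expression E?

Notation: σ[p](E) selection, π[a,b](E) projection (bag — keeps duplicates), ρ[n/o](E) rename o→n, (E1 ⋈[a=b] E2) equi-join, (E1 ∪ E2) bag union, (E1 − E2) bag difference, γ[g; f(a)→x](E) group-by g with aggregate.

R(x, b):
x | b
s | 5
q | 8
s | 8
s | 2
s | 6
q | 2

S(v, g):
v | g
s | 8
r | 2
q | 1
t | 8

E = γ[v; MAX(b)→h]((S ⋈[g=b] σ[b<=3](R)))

Subexpression sizes:
  S → 4
  R → 6
  σ[b<=3](R) → 2
  (S ⋈[g=b] σ[b<=3](R)) → 2
  γ[v; MAX(b)→h]((S ⋈[g=b] σ[b<=3](R))) → 1

|E| = 1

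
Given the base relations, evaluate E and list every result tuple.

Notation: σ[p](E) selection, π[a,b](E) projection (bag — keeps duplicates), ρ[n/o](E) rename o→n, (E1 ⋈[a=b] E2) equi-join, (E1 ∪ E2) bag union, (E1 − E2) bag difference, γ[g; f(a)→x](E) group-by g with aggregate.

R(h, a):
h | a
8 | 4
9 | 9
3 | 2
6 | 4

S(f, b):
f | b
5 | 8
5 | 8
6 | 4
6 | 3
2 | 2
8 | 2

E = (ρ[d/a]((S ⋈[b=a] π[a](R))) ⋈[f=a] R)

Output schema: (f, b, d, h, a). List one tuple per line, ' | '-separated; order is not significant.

Per-node cardinality:
  S → 6
  R → 4
  π[a](R) → 4
  (S ⋈[b=a] π[a](R)) → 4
  ρ[d/a]((S ⋈[b=a] π[a](R))) → 4
  R → 4
  (ρ[d/a]((S ⋈[b=a] π[a](R))) ⋈[f=a] R) → 1

== RESULT ==
f | b | d | h | a
2 | 2 | 2 | 3 | 2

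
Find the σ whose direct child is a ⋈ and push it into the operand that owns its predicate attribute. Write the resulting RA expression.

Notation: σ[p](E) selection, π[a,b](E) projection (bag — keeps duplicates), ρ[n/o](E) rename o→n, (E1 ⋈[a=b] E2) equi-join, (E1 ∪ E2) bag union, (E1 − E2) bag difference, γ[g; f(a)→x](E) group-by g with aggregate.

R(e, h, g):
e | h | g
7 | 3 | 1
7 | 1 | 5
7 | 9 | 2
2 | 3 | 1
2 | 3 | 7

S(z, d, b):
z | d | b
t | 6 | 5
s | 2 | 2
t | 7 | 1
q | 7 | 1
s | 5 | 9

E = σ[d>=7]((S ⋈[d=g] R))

σ filters on d, owned by the left side.
E' = (σ[d>=7](S) ⋈[d=g] R)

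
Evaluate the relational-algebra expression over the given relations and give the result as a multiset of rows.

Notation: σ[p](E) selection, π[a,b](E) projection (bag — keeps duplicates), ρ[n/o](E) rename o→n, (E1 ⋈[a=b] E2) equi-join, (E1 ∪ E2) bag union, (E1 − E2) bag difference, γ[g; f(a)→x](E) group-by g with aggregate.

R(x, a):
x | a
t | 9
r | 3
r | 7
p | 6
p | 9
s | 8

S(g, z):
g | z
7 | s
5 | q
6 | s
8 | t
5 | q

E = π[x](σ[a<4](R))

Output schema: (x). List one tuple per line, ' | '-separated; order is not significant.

Row counts bottom-up:
  R → 6
  σ[a<4](R) → 1
  π[x](σ[a<4](R)) → 1

== RESULT ==
x
r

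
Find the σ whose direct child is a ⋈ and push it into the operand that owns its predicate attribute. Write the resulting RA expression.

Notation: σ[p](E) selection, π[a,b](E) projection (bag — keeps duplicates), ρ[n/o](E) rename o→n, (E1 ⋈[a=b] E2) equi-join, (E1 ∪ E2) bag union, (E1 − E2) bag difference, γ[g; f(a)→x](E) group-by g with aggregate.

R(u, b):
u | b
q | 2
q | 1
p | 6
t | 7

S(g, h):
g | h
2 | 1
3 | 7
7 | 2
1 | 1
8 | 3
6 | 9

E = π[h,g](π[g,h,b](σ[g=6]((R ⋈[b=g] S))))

σ filters on g, owned by the right side.
E' = π[h,g](π[g,h,b]((R ⋈[b=g] σ[g=6](S))))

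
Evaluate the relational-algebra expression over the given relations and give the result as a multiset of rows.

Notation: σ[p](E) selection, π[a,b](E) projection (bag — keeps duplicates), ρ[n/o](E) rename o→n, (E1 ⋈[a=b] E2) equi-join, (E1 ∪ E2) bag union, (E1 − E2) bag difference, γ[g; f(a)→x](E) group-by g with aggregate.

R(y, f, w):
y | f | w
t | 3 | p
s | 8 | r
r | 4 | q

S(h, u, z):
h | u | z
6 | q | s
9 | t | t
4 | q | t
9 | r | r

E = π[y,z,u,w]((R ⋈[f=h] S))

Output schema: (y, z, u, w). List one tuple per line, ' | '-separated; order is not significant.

Row counts bottom-up:
  R → 3
  S → 4
  (R ⋈[f=h] S) → 1
  π[y,z,u,w]((R ⋈[f=h] S)) → 1

== RESULT ==
y | z | u | w
r | t | q | q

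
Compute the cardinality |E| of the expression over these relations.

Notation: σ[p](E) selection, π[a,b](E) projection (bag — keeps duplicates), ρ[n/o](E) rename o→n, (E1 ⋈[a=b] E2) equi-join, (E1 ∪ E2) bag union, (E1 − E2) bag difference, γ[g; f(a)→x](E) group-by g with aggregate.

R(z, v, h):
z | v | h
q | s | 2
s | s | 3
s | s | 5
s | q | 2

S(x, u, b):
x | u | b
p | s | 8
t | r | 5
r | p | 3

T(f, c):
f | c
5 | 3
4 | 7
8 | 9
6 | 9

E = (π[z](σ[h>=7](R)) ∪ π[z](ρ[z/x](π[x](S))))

Stepwise |·|:
  R → 4
  σ[h>=7](R) → 0
  π[z](σ[h>=7](R)) → 0
  S → 3
  π[x](S) → 3
  ρ[z/x](π[x](S)) → 3
  π[z](ρ[z/x](π[x](S))) → 3
  (π[z](σ[h>=7](R)) ∪ π[z](ρ[z/x](π[x](S)))) → 3

|E| = 3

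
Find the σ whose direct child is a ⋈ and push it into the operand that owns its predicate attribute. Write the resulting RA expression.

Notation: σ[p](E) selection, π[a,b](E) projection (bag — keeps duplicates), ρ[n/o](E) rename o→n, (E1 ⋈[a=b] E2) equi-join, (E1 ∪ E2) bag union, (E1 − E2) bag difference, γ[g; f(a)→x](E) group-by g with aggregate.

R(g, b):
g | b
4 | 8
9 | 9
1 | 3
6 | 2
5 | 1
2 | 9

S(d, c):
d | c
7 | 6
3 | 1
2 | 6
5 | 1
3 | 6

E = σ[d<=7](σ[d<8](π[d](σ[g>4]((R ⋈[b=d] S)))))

σ filters on g, owned by the left side.
E' = σ[d<=7](σ[d<8](π[d]((σ[g>4](R) ⋈[b=d] S))))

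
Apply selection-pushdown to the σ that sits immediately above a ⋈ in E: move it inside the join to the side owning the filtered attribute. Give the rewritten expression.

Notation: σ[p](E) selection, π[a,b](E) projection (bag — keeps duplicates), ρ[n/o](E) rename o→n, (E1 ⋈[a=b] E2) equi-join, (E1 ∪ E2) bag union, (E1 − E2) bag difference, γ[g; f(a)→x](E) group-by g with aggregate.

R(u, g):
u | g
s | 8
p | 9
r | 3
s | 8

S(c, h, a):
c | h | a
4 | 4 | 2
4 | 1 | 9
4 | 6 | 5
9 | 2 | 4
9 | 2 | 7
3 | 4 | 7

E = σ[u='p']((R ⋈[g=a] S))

σ filters on u, owned by the left side.
E' = (σ[u='p'](R) ⋈[g=a] S)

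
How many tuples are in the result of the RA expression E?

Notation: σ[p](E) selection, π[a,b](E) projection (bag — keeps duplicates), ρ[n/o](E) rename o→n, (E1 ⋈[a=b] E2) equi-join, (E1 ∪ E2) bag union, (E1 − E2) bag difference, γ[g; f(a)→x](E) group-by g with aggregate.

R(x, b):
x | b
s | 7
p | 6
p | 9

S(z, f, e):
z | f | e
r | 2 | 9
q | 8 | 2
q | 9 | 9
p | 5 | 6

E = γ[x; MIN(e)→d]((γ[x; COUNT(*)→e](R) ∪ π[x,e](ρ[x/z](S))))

Subexpression sizes:
  R → 3
  γ[x; COUNT(*)→e](R) → 2
  S → 4
  ρ[x/z](S) → 4
  π[x,e](ρ[x/z](S)) → 4
  (γ[x; COUNT(*)→e](R) ∪ π[x,e](ρ[x/z](S))) → 6
  γ[x; MIN(e)→d]((γ[x; COUNT(*)→e](R) ∪ π[x,e](ρ[x/z](S)))) → 4

|E| = 4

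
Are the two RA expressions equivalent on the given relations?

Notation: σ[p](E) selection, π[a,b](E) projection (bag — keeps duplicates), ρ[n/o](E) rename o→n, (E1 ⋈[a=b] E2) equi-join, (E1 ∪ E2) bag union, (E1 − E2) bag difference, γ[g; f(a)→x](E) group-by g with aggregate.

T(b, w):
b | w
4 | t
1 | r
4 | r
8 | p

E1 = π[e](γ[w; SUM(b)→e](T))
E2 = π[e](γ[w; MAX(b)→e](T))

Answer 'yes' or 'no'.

E1 row counts bottom-up:
  T → 4
  γ[w; SUM(b)→e](T) → 3
  π[e](γ[w; SUM(b)→e](T)) → 3
E2 row counts bottom-up:
  T → 4
  γ[w; MAX(b)→e](T) → 3
  π[e](γ[w; MAX(b)→e](T)) → 3

E1 result:
e
4
5
8
E2 result:
e
4
4
8
Witness: (5,) appears 1× in E1 but 0× in E2.

no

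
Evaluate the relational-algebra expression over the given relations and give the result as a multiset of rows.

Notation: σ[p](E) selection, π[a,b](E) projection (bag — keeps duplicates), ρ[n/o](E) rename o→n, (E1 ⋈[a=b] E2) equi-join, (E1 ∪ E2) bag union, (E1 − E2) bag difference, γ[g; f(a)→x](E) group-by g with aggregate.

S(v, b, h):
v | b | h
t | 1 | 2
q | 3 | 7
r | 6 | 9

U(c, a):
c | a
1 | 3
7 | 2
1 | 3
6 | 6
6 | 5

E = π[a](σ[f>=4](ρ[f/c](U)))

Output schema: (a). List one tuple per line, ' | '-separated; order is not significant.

Stepwise |·|:
  U → 5
  ρ[f/c](U) → 5
  σ[f>=4](ρ[f/c](U)) → 3
  π[a](σ[f>=4](ρ[f/c](U))) → 3

== RESULT ==
a
2
5
6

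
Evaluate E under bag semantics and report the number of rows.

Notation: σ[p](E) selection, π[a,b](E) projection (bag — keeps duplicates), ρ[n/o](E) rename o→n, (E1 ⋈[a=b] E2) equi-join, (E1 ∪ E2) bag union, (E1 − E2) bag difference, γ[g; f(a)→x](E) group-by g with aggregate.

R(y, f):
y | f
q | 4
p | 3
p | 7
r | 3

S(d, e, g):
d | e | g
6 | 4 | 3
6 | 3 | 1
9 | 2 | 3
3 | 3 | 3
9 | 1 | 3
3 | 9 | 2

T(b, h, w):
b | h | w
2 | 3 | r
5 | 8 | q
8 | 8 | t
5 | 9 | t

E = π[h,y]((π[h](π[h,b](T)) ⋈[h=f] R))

Subexpression sizes:
  T → 4
  π[h,b](T) → 4
  π[h](π[h,b](T)) → 4
  R → 4
  (π[h](π[h,b](T)) ⋈[h=f] R) → 2
  π[h,y]((π[h](π[h,b](T)) ⋈[h=f] R)) → 2

|E| = 2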